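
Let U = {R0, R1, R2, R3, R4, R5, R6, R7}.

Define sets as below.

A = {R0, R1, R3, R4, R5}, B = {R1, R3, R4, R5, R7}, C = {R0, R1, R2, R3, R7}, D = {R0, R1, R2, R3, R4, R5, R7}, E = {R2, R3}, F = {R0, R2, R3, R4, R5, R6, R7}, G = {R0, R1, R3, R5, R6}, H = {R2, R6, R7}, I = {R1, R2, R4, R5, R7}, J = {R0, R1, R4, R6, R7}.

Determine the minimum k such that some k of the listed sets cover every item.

2

F and I cover everything between them: the union {R0, R1, R2, R3, R4, R5, R6, R7} is all of U.
No single set has all 8 items (the largest, D, has 7), so 2 is optimal.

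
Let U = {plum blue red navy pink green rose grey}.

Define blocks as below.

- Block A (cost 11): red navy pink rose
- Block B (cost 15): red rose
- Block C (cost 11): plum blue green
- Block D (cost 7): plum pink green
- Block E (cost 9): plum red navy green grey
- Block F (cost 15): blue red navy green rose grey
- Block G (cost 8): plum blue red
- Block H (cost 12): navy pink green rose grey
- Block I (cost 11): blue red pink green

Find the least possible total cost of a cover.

G, H together cover every element (G ∪ H = {plum, blue, red, navy, pink, green, rose, grey}); total cost 8 + 12 = 20.
The greedy pick E, A, G costs 28; no covering selection beats 20.

20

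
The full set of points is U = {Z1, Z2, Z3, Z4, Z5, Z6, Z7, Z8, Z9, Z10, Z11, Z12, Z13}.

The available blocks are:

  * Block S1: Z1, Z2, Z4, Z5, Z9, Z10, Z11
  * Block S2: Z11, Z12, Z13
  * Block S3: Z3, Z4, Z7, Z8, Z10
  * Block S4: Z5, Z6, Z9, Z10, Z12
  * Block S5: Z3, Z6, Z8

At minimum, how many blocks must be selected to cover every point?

4

Take {S1, S2, S3, S5}. Their union is {Z1, Z2, Z3, Z4, Z5, Z6, Z7, Z8, Z9, Z10, Z11, Z12, Z13}, which is all 13 points.
No 3 of the 5 blocks cover everything (all 10 combinations miss at least one point), so 4 is optimal.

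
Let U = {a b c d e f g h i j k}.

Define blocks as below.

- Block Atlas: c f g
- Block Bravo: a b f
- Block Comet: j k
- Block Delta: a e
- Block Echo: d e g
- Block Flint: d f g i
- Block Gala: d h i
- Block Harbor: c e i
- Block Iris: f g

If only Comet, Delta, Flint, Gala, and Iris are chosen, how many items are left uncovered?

Union of Comet, Delta, Flint, Gala, Iris = {a, d, e, f, g, h, i, j, k}.
Not covered: b, c — 2 items.

2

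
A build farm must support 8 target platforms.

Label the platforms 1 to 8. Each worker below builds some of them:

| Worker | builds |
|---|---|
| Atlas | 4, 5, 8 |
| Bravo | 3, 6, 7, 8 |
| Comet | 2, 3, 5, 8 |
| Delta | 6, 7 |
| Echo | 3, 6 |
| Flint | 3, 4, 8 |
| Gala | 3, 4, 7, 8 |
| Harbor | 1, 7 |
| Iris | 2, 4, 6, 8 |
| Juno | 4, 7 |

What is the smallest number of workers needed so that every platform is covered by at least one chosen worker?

3

Take {Comet, Harbor, Iris}. Their union is {1, 2, 3, 4, 5, 6, 7, 8}, which is all 8 platforms.
Only Harbor contains 1, so Harbor is forced; the remaining 6 platforms need at least 2 more workers (each remaining worker adds at most 4) — so at least 3 workers are needed, and 3 is optimal.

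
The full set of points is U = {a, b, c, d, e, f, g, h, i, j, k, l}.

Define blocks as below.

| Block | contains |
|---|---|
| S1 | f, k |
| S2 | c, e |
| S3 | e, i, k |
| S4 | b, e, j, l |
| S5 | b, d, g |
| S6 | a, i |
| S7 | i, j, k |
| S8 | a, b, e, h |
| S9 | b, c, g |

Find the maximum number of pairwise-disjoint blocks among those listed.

S1, S2, S5, S6 are pairwise disjoint (S1={f,k}; S2={c,e}; S5={b,d,g}; S6={a,i}).
Every remaining block overlaps one of these, and no 5 of the listed blocks are pairwise disjoint, so 4 is the maximum.

4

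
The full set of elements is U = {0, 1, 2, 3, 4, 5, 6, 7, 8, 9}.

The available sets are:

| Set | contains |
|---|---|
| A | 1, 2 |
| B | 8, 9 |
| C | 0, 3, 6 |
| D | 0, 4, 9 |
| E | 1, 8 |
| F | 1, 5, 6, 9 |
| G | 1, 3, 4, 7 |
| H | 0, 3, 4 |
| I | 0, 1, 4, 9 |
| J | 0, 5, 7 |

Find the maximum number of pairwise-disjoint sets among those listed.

3

A, B, C are pairwise disjoint (A={1,2}; B={8,9}; C={0,3,6}).
Every remaining set overlaps one of these, and no 4 of the listed sets are pairwise disjoint, so 3 is the maximum.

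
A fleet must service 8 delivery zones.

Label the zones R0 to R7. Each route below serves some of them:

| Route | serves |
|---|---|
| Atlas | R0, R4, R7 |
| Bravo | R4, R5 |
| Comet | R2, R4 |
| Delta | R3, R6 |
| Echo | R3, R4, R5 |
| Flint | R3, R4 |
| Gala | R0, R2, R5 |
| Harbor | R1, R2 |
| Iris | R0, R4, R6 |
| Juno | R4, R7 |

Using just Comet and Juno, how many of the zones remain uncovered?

Union of Comet, Juno = {R2, R4, R7}.
Not covered: R0, R1, R3, R5, R6 — 5 zones.

5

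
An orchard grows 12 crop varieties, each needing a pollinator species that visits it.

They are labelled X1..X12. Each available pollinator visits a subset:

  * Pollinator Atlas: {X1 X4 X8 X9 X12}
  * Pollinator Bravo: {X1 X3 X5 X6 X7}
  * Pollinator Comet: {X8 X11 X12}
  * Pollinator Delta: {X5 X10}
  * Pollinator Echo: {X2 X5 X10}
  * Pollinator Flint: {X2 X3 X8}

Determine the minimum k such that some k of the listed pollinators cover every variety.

Take {Atlas, Bravo, Comet, Echo}. Their union is {X1, X2, X3, X4, X5, X6, X7, X8, X9, X10, X11, X12}, which is all 12 varieties.
No 3 of the 6 pollinators cover everything (all 20 combinations miss at least one variety), so 4 is optimal.

4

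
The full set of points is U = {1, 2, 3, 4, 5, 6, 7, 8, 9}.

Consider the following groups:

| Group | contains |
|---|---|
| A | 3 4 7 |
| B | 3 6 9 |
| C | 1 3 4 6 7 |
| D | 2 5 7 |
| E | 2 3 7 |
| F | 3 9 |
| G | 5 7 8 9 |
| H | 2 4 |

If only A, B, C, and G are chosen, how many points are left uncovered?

Union of A, B, C, G = {1, 3, 4, 5, 6, 7, 8, 9}.
Not covered: 2 — 1 point.

1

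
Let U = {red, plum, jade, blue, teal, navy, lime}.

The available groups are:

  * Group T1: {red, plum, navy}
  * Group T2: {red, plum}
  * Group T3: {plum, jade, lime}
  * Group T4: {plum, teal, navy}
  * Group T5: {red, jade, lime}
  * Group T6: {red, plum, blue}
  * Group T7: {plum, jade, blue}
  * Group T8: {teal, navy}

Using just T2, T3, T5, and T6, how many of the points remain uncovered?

Union of T2, T3, T5, T6 = {red, plum, jade, blue, lime}.
Not covered: teal, navy — 2 points.

2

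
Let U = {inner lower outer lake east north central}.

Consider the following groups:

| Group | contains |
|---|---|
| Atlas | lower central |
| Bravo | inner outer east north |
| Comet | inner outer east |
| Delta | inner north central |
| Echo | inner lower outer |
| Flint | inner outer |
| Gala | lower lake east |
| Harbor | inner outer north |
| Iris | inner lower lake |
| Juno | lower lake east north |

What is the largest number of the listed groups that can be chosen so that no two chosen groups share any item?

Atlas, Bravo are pairwise disjoint (Atlas={lower,central}; Bravo={inner,outer,east,north}).
Every remaining group overlaps one of these, and no 3 of the listed groups are pairwise disjoint, so 2 is the maximum.

2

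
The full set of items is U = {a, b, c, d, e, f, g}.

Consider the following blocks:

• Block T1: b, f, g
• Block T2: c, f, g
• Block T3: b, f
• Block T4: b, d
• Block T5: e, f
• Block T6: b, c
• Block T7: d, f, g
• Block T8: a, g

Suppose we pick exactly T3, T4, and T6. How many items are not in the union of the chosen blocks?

3

Union of T3, T4, T6 = {b, c, d, f}.
Not covered: a, e, g — 3 items.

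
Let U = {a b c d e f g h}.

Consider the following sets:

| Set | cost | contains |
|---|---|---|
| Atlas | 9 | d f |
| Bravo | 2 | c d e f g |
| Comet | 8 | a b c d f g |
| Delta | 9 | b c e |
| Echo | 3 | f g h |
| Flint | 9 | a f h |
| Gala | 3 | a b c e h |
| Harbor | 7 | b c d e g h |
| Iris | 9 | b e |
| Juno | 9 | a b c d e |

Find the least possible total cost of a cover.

5

Bravo, Gala together cover every item (Bravo ∪ Gala = {a, b, c, d, e, f, g, h}); total cost 2 + 3 = 5.
No covering selection has total cost below 5.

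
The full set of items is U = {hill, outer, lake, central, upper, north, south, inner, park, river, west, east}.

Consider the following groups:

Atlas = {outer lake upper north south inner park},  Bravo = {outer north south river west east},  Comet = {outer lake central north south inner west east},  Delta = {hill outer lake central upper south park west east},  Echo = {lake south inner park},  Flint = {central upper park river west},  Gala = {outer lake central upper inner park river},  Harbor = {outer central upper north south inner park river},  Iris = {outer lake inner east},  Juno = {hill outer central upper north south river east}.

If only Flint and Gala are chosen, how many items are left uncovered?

4

Union of Flint, Gala = {outer, lake, central, upper, inner, park, river, west}.
Not covered: hill, north, south, east — 4 items.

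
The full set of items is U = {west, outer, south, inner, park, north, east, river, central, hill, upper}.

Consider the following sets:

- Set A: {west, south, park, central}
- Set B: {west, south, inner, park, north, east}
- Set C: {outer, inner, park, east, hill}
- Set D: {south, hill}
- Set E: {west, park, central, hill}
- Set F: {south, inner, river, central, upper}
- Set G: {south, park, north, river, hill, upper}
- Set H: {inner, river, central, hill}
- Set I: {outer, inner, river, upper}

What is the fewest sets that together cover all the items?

3

B, E, and I cover everything between them: the union {west, outer, south, inner, park, north, east, river, central, hill, upper} is all of U.
No 2 of the 9 sets cover everything (all 36 combinations miss at least one item), so 3 is optimal.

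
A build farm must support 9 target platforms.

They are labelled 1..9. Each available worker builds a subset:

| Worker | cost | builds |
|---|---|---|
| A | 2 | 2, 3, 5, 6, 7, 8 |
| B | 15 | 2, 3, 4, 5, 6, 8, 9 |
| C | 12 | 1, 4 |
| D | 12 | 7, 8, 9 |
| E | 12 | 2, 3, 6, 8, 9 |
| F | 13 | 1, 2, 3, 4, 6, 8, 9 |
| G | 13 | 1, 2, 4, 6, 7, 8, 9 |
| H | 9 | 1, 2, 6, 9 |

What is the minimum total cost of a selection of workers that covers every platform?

A, G together cover every platform (A ∪ G = {1, 2, 3, 4, 5, 6, 7, 8, 9}); total cost 2 + 13 = 15.
No covering selection has total cost below 15.

15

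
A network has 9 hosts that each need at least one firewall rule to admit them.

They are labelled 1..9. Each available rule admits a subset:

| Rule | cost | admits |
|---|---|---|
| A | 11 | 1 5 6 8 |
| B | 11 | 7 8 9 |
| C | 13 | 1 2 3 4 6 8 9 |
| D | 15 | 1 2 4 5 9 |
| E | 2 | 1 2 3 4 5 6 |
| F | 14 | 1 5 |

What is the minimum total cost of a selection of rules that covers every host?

B, E together cover every host (B ∪ E = {1, 2, 3, 4, 5, 6, 7, 8, 9}); total cost 11 + 2 = 13.
No covering selection has total cost below 13.

13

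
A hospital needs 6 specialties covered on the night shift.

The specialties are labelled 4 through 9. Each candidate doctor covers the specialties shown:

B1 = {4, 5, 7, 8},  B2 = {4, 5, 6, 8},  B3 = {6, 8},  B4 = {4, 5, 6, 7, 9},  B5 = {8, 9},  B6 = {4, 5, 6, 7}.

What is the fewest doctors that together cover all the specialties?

Take {B2, B4}. Their union is {4, 5, 6, 7, 8, 9}, which is all 6 specialties.
No single doctor has all 6 specialties (the largest, B4, has 5), so 2 is optimal.

2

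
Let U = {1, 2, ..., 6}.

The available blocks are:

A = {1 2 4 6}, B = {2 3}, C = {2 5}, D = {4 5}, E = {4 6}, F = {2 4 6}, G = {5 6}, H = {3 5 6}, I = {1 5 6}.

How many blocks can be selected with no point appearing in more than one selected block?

B, D are pairwise disjoint (B={2,3}; D={4,5}).
Every remaining block overlaps one of these, and no 3 of the listed blocks are pairwise disjoint, so 2 is the maximum.

2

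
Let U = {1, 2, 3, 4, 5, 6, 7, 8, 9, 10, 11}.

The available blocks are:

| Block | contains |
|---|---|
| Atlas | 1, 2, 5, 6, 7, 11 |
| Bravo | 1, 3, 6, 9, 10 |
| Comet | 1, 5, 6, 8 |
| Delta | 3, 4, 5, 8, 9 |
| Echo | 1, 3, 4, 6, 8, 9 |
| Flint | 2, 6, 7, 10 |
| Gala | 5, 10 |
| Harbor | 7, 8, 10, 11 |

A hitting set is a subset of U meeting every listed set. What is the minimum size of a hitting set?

3

Take H = {5, 8, 10}. Each listed block contains at least one of these, so H is a hitting set of size 3.
No choice of 2 items meets every block, so 3 is the minimum.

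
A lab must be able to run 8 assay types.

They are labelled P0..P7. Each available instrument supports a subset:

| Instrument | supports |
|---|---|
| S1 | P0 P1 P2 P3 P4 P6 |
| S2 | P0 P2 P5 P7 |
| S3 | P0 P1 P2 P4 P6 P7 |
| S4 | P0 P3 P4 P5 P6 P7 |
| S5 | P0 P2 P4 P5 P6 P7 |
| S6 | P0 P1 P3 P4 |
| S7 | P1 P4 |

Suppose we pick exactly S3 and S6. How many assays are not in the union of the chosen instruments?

Union of S3, S6 = {P0, P1, P2, P3, P4, P6, P7}.
Not covered: P5 — 1 assay.

1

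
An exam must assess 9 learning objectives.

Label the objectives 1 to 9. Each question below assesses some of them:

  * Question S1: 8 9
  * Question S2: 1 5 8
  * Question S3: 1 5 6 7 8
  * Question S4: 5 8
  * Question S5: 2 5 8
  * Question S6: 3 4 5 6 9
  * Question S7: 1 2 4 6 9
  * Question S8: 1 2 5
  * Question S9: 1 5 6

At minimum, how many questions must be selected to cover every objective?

3

S3 and S6 and S8 together: S3 ∪ S6 ∪ S8 = {1, 2, 3, 4, 5, 6, 7, 8, 9} — every objective is covered.
Only S6 contains 3, so S6 is forced; the remaining 4 objectives need at least 2 more questions (each remaining question adds at most 3) — so at least 3 questions are needed, and 3 is optimal.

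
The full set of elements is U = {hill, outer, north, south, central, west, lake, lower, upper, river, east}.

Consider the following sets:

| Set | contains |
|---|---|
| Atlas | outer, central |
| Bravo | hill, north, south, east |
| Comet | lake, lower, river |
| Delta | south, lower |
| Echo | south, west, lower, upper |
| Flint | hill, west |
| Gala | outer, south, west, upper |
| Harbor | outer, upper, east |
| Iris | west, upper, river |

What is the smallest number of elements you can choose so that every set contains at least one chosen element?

4

The 4 elements {hill, central, lower, upper} hit every set.
No choice of 3 elements meets every set, so 4 is the minimum.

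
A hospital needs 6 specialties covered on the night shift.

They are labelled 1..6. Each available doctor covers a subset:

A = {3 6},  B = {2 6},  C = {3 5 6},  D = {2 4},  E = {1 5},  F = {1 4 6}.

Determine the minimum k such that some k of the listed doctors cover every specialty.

3

Take {A, D, E}. Their union is {1, 2, 3, 4, 5, 6}, which is all 6 specialties.
No 2 of the 6 doctors cover everything (all 15 combinations miss at least one specialty), so 3 is optimal.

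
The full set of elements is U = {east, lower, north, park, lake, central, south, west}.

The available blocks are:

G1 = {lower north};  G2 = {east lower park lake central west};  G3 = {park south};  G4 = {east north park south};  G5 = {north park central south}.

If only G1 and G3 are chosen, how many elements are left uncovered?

4

Union of G1, G3 = {lower, north, park, south}.
Not covered: east, lake, central, west — 4 elements.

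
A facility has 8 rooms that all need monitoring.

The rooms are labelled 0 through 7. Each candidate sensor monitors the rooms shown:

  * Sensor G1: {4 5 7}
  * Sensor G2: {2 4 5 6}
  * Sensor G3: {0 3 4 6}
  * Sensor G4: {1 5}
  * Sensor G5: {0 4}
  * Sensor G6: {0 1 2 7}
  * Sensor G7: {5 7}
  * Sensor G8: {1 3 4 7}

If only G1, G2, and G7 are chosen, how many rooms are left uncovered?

Union of G1, G2, G7 = {2, 4, 5, 6, 7}.
Not covered: 0, 1, 3 — 3 rooms.

3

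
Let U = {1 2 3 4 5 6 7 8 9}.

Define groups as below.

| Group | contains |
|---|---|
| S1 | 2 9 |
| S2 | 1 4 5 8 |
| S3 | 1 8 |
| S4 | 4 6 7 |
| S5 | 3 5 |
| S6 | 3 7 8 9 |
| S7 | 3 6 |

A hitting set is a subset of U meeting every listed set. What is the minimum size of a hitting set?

4

The 4 items {1, 3, 7, 9} hit every group.
The groups S1, S3, S4, S5 are pairwise disjoint, so any hitting set needs a separate item for each — at least 4. Hence 4 is optimal.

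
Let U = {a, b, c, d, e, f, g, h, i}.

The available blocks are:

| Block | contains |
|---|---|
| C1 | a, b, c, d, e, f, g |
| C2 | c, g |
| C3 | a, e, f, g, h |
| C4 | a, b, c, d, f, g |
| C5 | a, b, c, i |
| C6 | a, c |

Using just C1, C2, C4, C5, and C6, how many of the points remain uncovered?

Union of C1, C2, C4, C5, C6 = {a, b, c, d, e, f, g, i}.
Not covered: h — 1 point.

1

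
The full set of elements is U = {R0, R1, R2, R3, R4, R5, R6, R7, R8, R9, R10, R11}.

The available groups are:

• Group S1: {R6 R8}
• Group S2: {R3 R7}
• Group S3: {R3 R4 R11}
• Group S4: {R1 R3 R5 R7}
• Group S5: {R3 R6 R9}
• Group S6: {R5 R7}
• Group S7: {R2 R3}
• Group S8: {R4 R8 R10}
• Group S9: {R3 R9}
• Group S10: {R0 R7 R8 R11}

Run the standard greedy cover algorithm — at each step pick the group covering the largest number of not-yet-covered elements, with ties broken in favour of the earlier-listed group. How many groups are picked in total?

5

Greedy: pick S4 (covers 4 new) → pick S8 (covers 3 new) → pick S5 (covers 2 new) → pick S10 (covers 2 new) → pick S7 (covers 1 new). Total picks: 5.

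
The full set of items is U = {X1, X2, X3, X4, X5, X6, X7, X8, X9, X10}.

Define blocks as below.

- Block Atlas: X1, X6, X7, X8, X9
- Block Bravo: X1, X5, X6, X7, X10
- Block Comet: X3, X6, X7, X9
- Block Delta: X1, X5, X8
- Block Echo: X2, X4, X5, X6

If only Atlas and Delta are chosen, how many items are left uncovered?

4

Union of Atlas, Delta = {X1, X5, X6, X7, X8, X9}.
Not covered: X2, X3, X4, X10 — 4 items.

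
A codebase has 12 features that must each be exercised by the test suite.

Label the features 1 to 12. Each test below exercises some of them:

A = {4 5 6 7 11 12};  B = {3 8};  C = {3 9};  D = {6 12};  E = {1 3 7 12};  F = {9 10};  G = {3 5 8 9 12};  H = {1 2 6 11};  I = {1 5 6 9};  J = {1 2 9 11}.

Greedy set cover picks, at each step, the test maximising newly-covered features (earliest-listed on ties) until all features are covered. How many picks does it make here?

4

Greedy: pick A (covers 6 new) → pick G (covers 3 new) → pick H (covers 2 new) → pick F (covers 1 new). Total picks: 4.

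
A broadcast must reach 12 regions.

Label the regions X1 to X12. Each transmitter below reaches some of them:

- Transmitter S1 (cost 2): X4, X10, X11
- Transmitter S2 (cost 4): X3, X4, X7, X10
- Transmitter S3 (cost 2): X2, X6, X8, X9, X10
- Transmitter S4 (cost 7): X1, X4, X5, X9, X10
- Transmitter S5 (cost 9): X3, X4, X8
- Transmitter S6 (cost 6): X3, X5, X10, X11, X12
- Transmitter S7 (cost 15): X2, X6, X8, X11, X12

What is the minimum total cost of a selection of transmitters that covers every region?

S2, S3, S4, S6 together cover every region (S2 ∪ S3 ∪ S4 ∪ S6 = {X1, X2, X3, X4, X5, X6, X7, X8, X9, X10, X11, X12}); total cost 4 + 2 + 7 + 6 = 19.
The greedy pick S3, S1, S2, S6, S4 costs 21; no covering selection beats 19.

19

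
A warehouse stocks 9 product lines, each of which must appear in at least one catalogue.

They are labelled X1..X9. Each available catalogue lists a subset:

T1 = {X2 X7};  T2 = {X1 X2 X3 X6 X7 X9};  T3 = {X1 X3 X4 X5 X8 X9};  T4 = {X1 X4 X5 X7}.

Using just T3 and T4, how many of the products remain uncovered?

Union of T3, T4 = {X1, X3, X4, X5, X7, X8, X9}.
Not covered: X2, X6 — 2 products.

2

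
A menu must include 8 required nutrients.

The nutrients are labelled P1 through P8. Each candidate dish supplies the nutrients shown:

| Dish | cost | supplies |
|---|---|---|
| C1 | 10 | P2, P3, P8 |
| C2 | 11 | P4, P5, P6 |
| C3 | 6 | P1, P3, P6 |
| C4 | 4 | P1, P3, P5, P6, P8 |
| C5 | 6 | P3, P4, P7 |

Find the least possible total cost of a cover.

C1, C4, C5 together cover every nutrient (C1 ∪ C4 ∪ C5 = {P1, P2, P3, P4, P5, P6, P7, P8}); total cost 10 + 4 + 6 = 20.
No covering selection has total cost below 20.

20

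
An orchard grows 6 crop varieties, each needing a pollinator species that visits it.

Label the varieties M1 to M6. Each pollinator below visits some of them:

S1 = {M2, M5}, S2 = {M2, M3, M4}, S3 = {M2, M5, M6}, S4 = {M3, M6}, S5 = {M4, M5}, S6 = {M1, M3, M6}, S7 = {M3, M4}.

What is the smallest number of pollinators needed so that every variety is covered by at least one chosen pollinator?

S3 and S6 and S7 together: S3 ∪ S6 ∪ S7 = {M1, M2, M3, M4, M5, M6} — every variety is covered.
Only S6 contains M1, so S6 is forced; the remaining 3 varieties need at least 2 more pollinators (each remaining pollinator adds at most 2) — so at least 3 pollinators are needed, and 3 is optimal.

3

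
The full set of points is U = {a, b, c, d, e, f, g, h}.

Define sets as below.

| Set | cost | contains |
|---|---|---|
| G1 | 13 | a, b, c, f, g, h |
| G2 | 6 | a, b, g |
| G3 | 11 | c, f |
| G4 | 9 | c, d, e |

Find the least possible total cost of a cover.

G1, G4 together cover every point (G1 ∪ G4 = {a, b, c, d, e, f, g, h}); total cost 13 + 9 = 22.
The greedy pick G2, G4, G1 costs 28; no covering selection beats 22.

22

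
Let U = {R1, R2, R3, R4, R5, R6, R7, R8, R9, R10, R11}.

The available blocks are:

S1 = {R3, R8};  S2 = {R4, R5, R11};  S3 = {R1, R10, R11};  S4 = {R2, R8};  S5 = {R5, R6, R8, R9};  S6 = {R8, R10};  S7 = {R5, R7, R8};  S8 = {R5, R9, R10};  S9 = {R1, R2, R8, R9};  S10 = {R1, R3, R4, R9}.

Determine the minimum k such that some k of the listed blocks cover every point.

S3, S4, S5, S7, and S10 cover everything between them: the union {R1, R2, R3, R4, R5, R6, R7, R8, R9, R10, R11} is all of U.
No 4 of the 10 blocks cover everything (all 210 combinations miss at least one point), so 5 is optimal.

5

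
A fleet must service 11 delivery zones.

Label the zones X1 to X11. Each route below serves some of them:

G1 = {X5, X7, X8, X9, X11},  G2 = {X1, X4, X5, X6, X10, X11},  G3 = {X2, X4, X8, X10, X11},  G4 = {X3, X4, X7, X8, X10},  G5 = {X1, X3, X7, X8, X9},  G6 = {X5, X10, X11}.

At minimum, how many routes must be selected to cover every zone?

3

Take {G2, G3, G5}. Their union is {X1, X2, X3, X4, X5, X6, X7, X8, X9, X10, X11}, which is all 11 zones.
Only G3 contains X2, so G3 is forced; the remaining 6 zones need at least 2 more routes (each remaining route adds at most 4) — so at least 3 routes are needed, and 3 is optimal.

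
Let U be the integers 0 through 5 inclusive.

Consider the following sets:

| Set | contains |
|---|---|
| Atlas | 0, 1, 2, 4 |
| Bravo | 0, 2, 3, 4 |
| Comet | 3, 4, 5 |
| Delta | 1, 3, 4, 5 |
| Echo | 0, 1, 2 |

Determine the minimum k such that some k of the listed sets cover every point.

2

Atlas and Comet cover everything between them: the union {0, 1, 2, 3, 4, 5} is all of U.
No single set has all 6 points (the largest, Atlas, has 4), so 2 is optimal.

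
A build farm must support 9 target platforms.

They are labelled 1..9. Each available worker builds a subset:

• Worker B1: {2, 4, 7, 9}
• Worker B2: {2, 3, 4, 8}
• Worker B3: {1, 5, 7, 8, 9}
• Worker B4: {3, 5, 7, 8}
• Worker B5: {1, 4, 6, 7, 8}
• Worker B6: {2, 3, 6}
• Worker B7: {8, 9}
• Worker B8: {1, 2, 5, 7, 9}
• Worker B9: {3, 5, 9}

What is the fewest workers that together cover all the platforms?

3

Take {B3, B5, B6}. Their union is {1, 2, 3, 4, 5, 6, 7, 8, 9}, which is all 9 platforms.
No 2 of the 9 workers cover everything (all 36 combinations miss at least one platform), so 3 is optimal.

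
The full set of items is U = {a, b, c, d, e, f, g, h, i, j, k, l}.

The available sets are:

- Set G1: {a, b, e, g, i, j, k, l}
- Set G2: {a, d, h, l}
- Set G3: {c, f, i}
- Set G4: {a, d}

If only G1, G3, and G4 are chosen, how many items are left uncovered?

1

Union of G1, G3, G4 = {a, b, c, d, e, f, g, i, j, k, l}.
Not covered: h — 1 item.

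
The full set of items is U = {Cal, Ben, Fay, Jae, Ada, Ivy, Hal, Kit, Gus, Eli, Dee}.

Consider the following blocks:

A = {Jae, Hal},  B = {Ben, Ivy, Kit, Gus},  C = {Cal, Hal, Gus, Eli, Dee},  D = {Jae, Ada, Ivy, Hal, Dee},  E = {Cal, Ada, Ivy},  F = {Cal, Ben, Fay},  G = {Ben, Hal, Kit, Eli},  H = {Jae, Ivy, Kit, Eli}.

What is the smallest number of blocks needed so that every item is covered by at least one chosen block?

4

B and D and F and G together: B ∪ D ∪ F ∪ G = {Cal, Ben, Fay, Jae, Ada, Ivy, Hal, Kit, Gus, Eli, Dee} — every item is covered.
No 3 of the 8 blocks cover everything (all 56 combinations miss at least one item), so 4 is optimal.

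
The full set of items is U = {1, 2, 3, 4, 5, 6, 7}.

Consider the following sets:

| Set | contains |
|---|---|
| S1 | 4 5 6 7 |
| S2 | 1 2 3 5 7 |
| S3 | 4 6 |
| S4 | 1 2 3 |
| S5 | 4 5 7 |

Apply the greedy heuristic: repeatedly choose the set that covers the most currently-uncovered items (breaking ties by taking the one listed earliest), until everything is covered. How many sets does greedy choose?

Greedy: pick S2 (covers 5 new) → pick S1 (covers 2 new). Total picks: 2.

2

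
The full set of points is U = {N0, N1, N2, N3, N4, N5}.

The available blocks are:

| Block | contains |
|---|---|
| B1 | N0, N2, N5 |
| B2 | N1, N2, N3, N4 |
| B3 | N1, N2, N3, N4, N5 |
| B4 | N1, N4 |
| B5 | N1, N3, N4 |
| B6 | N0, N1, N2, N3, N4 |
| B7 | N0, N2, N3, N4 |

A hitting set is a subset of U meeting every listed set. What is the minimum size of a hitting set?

Take H = {N0, N4}. Each listed block contains at least one of these, so H is a hitting set of size 2.
The blocks B1, B4 are pairwise disjoint, so any hitting set needs a separate point for each — at least 2. Hence 2 is optimal.

2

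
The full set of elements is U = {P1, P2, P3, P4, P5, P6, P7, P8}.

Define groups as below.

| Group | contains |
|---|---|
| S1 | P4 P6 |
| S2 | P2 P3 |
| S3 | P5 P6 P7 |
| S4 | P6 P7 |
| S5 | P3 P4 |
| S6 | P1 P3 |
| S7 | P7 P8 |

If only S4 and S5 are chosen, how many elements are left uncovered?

4

Union of S4, S5 = {P3, P4, P6, P7}.
Not covered: P1, P2, P5, P8 — 4 elements.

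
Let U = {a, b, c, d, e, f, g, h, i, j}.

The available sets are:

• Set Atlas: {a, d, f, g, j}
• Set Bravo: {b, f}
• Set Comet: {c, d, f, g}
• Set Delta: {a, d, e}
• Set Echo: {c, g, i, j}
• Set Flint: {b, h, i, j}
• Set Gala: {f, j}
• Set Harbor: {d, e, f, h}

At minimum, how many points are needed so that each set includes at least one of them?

The 3 points {e, f, j} hit every set.
The sets Bravo, Delta, Echo are pairwise disjoint, so any hitting set needs a separate point for each — at least 3. Hence 3 is optimal.

3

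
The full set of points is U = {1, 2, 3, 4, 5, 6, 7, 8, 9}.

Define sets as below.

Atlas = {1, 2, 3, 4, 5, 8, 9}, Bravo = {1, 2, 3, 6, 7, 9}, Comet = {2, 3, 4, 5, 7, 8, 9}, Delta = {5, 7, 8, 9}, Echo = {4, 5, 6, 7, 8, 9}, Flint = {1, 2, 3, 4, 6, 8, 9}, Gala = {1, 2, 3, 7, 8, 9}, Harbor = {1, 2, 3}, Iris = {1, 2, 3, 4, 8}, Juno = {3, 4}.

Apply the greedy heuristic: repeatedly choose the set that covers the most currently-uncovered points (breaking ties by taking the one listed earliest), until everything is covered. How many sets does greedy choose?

Greedy: pick Atlas (covers 7 new) → pick Bravo (covers 2 new). Total picks: 2.

2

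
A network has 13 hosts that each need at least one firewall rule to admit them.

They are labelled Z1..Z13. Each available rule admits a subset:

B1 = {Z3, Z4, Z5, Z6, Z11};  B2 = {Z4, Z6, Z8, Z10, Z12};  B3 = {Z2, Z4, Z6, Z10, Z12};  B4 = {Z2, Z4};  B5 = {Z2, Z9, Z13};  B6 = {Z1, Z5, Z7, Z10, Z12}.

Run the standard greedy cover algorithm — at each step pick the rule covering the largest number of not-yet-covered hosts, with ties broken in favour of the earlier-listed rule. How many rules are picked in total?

4

Greedy: pick B1 (covers 5 new) → pick B6 (covers 4 new) → pick B5 (covers 3 new) → pick B2 (covers 1 new). Total picks: 4.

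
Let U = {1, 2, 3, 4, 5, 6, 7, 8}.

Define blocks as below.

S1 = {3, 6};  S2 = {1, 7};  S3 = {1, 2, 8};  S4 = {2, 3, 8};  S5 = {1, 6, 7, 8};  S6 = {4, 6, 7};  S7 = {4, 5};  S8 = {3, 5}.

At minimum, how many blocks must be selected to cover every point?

3

S4, S5, and S7 cover everything between them: the union {1, 2, 3, 4, 5, 6, 7, 8} is all of U.
No 2 of the 8 blocks cover everything (all 28 combinations miss at least one point), so 3 is optimal.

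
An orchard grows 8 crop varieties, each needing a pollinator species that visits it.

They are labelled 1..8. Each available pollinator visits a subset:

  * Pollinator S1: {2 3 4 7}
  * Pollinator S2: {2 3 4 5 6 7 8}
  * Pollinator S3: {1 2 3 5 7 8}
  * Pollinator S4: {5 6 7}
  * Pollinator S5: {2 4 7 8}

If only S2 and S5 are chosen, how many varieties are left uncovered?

Union of S2, S5 = {2, 3, 4, 5, 6, 7, 8}.
Not covered: 1 — 1 variety.

1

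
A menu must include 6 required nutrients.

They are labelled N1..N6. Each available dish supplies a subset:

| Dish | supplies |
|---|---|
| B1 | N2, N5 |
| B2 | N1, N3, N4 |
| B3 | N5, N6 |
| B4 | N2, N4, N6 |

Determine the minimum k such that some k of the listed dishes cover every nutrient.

B2 and B3 and B4 together: B2 ∪ B3 ∪ B4 = {N1, N2, N3, N4, N5, N6} — every nutrient is covered.
Only B2 contains N1, so B2 is forced; the remaining 3 nutrients need at least 2 more dishes (each remaining dish adds at most 2) — so at least 3 dishes are needed, and 3 is optimal.

3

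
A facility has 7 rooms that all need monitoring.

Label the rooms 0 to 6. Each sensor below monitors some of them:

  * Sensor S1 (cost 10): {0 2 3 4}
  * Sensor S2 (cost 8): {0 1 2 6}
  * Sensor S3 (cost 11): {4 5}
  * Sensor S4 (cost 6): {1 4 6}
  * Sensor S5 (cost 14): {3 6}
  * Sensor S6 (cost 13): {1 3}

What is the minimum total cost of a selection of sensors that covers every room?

S1, S3, S4 together cover every room (S1 ∪ S3 ∪ S4 = {0, 1, 2, 3, 4, 5, 6}); total cost 10 + 11 + 6 = 27.
The greedy pick S2, S1, S3 costs 29; no covering selection beats 27.

27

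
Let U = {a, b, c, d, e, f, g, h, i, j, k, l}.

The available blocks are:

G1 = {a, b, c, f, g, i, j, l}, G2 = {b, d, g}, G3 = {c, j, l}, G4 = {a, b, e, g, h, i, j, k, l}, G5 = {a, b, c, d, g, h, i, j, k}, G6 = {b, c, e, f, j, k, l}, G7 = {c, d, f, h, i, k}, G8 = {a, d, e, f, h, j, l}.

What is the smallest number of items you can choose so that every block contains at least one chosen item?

T = {d, l} meets every block (each contains at least one member of T), and |T| = 2.
The blocks G2, G3 are pairwise disjoint, so any hitting set needs a separate item for each — at least 2. Hence 2 is optimal.

2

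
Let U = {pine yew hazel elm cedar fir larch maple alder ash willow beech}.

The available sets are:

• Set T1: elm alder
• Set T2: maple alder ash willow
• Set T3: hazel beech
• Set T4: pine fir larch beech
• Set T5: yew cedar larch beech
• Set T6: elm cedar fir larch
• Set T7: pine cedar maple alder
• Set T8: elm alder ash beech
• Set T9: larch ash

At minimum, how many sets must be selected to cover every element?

Take {T2, T3, T4, T5, T8}. Their union is {pine, yew, hazel, elm, cedar, fir, larch, maple, alder, ash, willow, beech}, which is all 12 elements.
No 4 of the 9 sets cover everything (all 126 combinations miss at least one element), so 5 is optimal.

5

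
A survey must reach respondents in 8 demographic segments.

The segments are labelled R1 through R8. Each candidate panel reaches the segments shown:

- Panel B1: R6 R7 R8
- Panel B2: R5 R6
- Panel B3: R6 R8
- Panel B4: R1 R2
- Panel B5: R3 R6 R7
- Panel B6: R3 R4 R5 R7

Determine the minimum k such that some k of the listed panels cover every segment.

B3 and B4 and B6 together: B3 ∪ B4 ∪ B6 = {R1, R2, R3, R4, R5, R6, R7, R8} — every segment is covered.
Only B4 contains R1, so B4 is forced; the remaining 6 segments need at least 2 more panels (each remaining panel adds at most 4) — so at least 3 panels are needed, and 3 is optimal.

3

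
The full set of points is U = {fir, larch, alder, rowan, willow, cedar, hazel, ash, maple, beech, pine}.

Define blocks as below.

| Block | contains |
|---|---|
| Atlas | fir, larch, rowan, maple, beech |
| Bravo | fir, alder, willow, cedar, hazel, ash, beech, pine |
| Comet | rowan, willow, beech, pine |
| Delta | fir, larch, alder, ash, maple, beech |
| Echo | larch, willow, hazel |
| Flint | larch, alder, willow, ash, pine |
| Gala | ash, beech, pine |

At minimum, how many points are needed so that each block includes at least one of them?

The 2 points {larch, pine} hit every block.
The blocks Echo, Gala are pairwise disjoint, so any hitting set needs a separate point for each — at least 2. Hence 2 is optimal.

2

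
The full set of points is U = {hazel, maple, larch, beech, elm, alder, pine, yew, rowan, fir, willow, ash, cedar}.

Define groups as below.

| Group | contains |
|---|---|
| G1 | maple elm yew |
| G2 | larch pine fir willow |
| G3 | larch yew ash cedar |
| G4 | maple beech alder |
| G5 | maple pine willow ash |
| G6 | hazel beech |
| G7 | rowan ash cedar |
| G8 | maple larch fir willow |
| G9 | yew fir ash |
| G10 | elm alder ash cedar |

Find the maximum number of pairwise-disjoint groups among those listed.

G1, G2, G6, G7 are pairwise disjoint (G1={maple,elm,yew}; G2={larch,pine,fir,willow}; G6={hazel,beech}; G7={rowan,ash,cedar}).
Every remaining group overlaps one of these, and no 5 of the listed groups are pairwise disjoint, so 4 is the maximum.

4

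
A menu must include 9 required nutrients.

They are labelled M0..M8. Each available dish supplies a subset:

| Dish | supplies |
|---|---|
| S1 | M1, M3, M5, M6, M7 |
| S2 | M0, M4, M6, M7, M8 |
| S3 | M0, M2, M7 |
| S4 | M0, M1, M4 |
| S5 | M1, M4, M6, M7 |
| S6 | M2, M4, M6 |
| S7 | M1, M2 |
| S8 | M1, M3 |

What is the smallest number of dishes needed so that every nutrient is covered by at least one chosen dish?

Take {S1, S2, S7}. Their union is {M0, M1, M2, M3, M4, M5, M6, M7, M8}, which is all 9 nutrients.
Only S1 contains M5, so S1 is forced; the remaining 4 nutrients need at least 2 more dishes (each remaining dish adds at most 3) — so at least 3 dishes are needed, and 3 is optimal.

3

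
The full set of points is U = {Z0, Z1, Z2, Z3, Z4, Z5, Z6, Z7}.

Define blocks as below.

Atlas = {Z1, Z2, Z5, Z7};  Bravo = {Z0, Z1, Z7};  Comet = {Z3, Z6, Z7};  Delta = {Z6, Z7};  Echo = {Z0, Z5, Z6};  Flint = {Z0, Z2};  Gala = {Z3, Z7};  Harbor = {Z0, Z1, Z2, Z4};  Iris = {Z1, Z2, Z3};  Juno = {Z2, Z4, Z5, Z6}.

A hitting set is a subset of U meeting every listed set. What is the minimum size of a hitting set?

3

Take H = {Z2, Z5, Z7}. Each listed block contains at least one of these, so H is a hitting set of size 3.
No choice of 2 points meets every block, so 3 is the minimum.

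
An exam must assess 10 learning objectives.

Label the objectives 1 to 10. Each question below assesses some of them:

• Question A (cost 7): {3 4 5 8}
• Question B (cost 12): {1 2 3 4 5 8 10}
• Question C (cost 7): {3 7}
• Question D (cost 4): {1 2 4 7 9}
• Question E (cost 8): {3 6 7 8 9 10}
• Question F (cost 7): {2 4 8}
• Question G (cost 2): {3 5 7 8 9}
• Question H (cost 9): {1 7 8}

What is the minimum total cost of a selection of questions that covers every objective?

D, E, G together cover every objective (D ∪ E ∪ G = {1, 2, 3, 4, 5, 6, 7, 8, 9, 10}); total cost 4 + 8 + 2 = 14.
No covering selection has total cost below 14.

14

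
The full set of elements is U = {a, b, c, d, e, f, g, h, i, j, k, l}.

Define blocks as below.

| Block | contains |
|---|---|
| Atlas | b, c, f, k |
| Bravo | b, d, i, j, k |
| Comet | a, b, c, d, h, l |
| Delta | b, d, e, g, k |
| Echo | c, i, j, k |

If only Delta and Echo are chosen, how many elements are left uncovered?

Union of Delta, Echo = {b, c, d, e, g, i, j, k}.
Not covered: a, f, h, l — 4 elements.

4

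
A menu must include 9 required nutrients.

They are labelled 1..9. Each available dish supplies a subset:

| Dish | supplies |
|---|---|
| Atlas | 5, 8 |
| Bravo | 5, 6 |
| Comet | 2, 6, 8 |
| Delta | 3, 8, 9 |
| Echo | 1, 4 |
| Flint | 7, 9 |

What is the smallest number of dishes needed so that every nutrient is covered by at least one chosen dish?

5

Bravo and Comet and Delta and Echo and Flint together: Bravo ∪ Comet ∪ Delta ∪ Echo ∪ Flint = {1, 2, 3, 4, 5, 6, 7, 8, 9} — every nutrient is covered.
No 4 of the 6 dishes cover everything (all 15 combinations miss at least one nutrient), so 5 is optimal.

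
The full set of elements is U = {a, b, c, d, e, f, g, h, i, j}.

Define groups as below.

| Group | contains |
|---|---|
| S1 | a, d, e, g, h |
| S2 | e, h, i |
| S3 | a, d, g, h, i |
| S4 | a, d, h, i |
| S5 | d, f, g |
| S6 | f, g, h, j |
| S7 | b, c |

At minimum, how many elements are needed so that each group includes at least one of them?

3

Take T = {b, g, i}. Each listed group contains at least one of these, so T is a hitting set of size 3.
The groups S2, S5, S7 are pairwise disjoint, so any hitting set needs a separate element for each — at least 3. Hence 3 is optimal.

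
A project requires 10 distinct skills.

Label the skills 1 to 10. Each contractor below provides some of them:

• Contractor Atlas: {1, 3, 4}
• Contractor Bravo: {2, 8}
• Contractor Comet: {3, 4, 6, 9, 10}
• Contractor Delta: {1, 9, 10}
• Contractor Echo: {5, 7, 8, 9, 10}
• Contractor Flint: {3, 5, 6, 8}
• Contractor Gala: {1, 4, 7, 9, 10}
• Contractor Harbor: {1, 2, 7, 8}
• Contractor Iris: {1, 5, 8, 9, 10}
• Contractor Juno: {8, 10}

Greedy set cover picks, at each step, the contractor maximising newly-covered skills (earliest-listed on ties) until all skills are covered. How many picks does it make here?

3

Greedy: pick Comet (covers 5 new) → pick Harbor (covers 4 new) → pick Echo (covers 1 new). Total picks: 3.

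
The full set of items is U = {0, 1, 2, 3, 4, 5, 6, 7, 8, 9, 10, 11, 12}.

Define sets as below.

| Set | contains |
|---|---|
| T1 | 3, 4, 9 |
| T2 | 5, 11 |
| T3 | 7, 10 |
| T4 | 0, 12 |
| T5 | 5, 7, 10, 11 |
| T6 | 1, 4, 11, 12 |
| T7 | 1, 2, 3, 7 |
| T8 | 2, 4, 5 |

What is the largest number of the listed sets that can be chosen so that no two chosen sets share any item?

T1, T2, T3, T4 are pairwise disjoint (T1={3,4,9}; T2={5,11}; T3={7,10}; T4={0,12}).
Every remaining set overlaps one of these, and no 5 of the listed sets are pairwise disjoint, so 4 is the maximum.

4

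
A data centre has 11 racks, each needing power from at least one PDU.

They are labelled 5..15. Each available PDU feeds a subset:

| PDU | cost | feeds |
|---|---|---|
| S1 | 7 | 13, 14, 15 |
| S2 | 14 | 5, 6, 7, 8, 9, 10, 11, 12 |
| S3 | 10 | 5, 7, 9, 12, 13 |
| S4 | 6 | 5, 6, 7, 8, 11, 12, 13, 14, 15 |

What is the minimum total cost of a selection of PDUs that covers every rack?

20

S2, S4 together cover every rack (S2 ∪ S4 = {5, 6, 7, 8, 9, 10, 11, 12, 13, 14, 15}); total cost 14 + 6 = 20.
No covering selection has total cost below 20.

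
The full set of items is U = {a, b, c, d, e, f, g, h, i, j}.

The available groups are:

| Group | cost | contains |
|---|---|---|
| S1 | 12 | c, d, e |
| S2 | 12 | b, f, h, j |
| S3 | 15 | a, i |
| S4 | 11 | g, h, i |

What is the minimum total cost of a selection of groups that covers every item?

S1, S2, S3, S4 together cover every item (S1 ∪ S2 ∪ S3 ∪ S4 = {a, b, c, d, e, f, g, h, i, j}); total cost 12 + 12 + 15 + 11 = 50.
No covering selection has total cost below 50.

50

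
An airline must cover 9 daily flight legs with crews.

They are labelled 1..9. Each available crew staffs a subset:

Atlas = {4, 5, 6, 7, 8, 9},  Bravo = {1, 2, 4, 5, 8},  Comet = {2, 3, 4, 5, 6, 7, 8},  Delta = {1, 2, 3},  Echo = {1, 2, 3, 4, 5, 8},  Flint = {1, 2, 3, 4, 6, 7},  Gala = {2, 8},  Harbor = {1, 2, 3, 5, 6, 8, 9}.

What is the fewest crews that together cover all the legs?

Comet and Harbor together: Comet ∪ Harbor = {1, 2, 3, 4, 5, 6, 7, 8, 9} — every leg is covered.
No single crew has all 9 legs (the largest, Comet, has 7), so 2 is optimal.

2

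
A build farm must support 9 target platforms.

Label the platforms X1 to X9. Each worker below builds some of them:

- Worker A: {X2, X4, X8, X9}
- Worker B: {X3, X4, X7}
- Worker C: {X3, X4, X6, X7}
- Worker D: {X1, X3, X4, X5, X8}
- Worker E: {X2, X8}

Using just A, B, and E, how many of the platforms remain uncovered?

3

Union of A, B, E = {X2, X3, X4, X7, X8, X9}.
Not covered: X1, X5, X6 — 3 platforms.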